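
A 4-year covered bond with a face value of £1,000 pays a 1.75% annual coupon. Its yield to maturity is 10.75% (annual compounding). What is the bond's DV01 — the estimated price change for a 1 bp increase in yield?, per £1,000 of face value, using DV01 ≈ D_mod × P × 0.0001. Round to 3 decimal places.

Periodic yield y = 0.1075.
  t   CF        PV=CF/(1+0.1075)^t    t·PV
  1        17.50        15.8014        15.8014
  2        17.50        14.2676        28.5352
  3        17.50        12.8827        38.6481
  4     1,017.50       676.3313     2,705.3251
  Σ                    719.2829     2,788.3098
P = 719.2829; D_Mac = 3.87651 yrs; D_mod = 3.50024 yrs.
DV01 ≈ 3.50024 × 719.2829 × 0.0001 = 0.251766.

£0.252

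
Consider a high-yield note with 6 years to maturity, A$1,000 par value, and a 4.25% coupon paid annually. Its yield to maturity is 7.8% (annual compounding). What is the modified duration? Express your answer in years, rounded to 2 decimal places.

Periodic yield y = 0.078. First find Macaulay duration:
  t   CF        PV=CF/(1+0.078)^t    t·PV
  1        42.50        39.4249        39.4249
  2        42.50        36.5722        73.1445
  3        42.50        33.9260       101.7780
  4        42.50        31.4712       125.8850
  5        42.50        29.1941       145.9705
  6     1,042.50       664.2988     3,985.7931
  Σ                    834.8873     4,471.9959
P = 834.8873; Macaulay duration = 4,471.9959 / 834.8873 = 5.35641 years.
Modified duration = D_Mac / (1 + y) = 5.35641 / 1.078 = 4.96884 years.

4.97 years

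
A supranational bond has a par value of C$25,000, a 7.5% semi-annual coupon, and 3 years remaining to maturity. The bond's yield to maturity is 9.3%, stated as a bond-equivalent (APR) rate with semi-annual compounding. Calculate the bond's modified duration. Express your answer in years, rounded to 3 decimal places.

Periodic yield y = 0.0465. First find Macaulay duration:
  t   CF        PV=CF/(1+0.0465)^t    t·PV
  1       937.50       895.8433       895.8433
  2       937.50       856.0375     1,712.0751
  3       937.50       818.0005     2,454.0016
  4       937.50       781.6536     3,126.6145
  5       937.50       746.9218     3,734.6088
  6    25,937.50    19,746.6177   118,479.7062
  Σ                 23,845.0744   130,402.8494
P = 23,845.0744; Macaulay duration = 130,402.8494 / 23,845.0744 = 5.46875 half-year periods = 2.73438 years.
Modified duration = D_Mac / (1 + y) = 2.73438 / 1.0465 = 2.61288 years.

2.613 years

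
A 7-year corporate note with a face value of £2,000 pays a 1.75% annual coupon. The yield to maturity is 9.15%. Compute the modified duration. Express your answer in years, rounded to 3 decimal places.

Periodic yield y = 0.0915. First find Macaulay duration:
  t   CF        PV=CF/(1+0.0915)^t    t·PV
  1        35.00        32.0660        32.0660
  2        35.00        29.3779        58.7558
  3        35.00        26.9152        80.7455
  4        35.00        24.6589        98.6355
  5        35.00        22.5917       112.9586
  6        35.00        20.6979       124.1872
  7     2,035.00     1,102.5498     7,717.8489
  Σ                  1,258.8573     8,225.1974
P = 1,258.8573; Macaulay duration = 8,225.1974 / 1,258.8573 = 6.53386 years.
Modified duration = D_Mac / (1 + y) = 6.53386 / 1.0915 = 5.98613 years.

5.986 years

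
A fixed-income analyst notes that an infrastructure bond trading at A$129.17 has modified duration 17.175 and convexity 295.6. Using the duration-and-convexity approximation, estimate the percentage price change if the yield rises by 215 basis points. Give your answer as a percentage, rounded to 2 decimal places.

Duration effect: -D_mod·Δy = -17.175 × (+0.0215) = -0.3692625
Convexity effect: ½·C·(Δy)² = 0.5 × 295.6 × (0.0215)² = +0.06832055
ΔP/P ≈ -0.3692625 + 0.06832055 = -0.30094195
= -30.094195%.

-30.09%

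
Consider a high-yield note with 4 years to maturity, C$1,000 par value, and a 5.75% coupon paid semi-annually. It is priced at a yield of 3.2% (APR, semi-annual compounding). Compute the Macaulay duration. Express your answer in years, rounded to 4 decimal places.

3.6494 years

Periodic yield y = 0.016. Discount each cash flow and weight by its period:
  t   CF        PV=CF/(1+0.016)^t    t·PV
  1        28.75        28.2972        28.2972
  2        28.75        27.8516        55.7032
  3        28.75        27.4130        82.2390
  4        28.75        26.9813       107.9252
  5        28.75        26.5564       132.7820
  6        28.75        26.1382       156.8292
  7        28.75        25.7266       180.0860
  8     1,028.75       906.0667     7,248.5339
  Σ                  1,095.0311     7,992.3958
Price P = Σ PV = 1,095.0311.
Macaulay duration = Σ(t·PV) / P = 7,992.3958 / 1,095.0311 = 7.29878 half-year periods.
In years: 7.29878 / 2 = 3.64939 years.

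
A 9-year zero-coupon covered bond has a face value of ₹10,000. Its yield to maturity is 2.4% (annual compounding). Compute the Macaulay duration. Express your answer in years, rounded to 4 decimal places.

9.0000 years

A zero-coupon bond has a single cash flow at maturity, so its Macaulay duration equals its maturity: 9 years.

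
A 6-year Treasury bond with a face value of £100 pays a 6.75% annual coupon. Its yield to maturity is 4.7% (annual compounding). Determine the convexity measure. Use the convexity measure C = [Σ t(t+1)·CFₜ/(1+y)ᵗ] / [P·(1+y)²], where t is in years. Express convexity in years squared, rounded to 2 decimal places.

With y = 0.047:
  t   CF        PV=CF/(1+0.047)^t    t·PV        t(t+1)·PV
  1         6.75         6.4470         6.4470          12.8940
  2         6.75         6.1576        12.3152          36.9455
  3         6.75         5.8812        17.6435          70.5740
  4         6.75         5.6172        22.4687         112.3433
  5         6.75         5.3650        26.8250         160.9502
  6       106.75        81.0378       486.2270       3,403.5888
  Σ                    110.5057       571.9263       3,797.2958
P = 110.5057.
Convexity = Σ t(t+1)·PV / [P·(1+y)²] = 3,797.2958 / (110.5057 × 1.096209) = 31.34702.

31.35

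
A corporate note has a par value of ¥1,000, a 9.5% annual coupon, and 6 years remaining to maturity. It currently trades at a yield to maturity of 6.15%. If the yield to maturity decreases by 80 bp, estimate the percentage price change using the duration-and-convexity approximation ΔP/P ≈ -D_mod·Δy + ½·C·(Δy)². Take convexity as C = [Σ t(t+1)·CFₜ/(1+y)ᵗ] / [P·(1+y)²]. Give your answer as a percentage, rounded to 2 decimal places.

+3.81%

With y = 0.0615:
  t   CF        PV=CF/(1+0.0615)^t    t·PV        t(t+1)·PV
  1        95.00        89.4960        89.4960         178.9920
  2        95.00        84.3109       168.6218         505.8653
  3        95.00        79.4262       238.2785         953.1140
  4        95.00        74.8245       299.2979       1,496.4893
  5        95.00        70.4894       352.4468       2,114.6810
  6     1,095.00       765.4100     4,592.4600      32,147.2197
  Σ                  1,163.9569     5,740.6009      37,396.3613
P = 1,163.9569; D_Mac = 4.93197 yrs; D_mod = 4.64623 yrs; C = 28.51363.
Duration effect: -4.64623 × (-0.008) = +0.037170
Convexity effect: 0.5 × 28.51363 × (-0.008)² = +0.0009124
ΔP/P ≈ +0.037170 + 0.0009124 = +0.038082 = +3.8082%.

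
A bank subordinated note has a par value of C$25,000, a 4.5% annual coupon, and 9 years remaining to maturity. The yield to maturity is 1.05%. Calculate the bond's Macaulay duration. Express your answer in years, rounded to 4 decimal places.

7.7914 years

Periodic yield y = 0.0105. Discount each cash flow and weight by its year:
  t   CF        PV=CF/(1+0.0105)^t    t·PV
  1     1,125.00     1,113.3102     1,113.3102
  2     1,125.00     1,101.7420     2,203.4839
  3     1,125.00     1,090.2939     3,270.8816
  4     1,125.00     1,078.9647     4,315.8589
  5     1,125.00     1,067.7533     5,338.7666
  6     1,125.00     1,056.6584     6,339.9505
  7     1,125.00     1,045.6788     7,319.7515
  8     1,125.00     1,034.8132     8,278.5060
  9    26,125.00    23,780.9631   214,028.6676
  Σ                 32,370.1776   252,209.1769
Price P = Σ PV = 32,370.1776.
Macaulay duration = Σ(t·PV) / P = 252,209.1769 / 32,370.1776 = 7.79141 years.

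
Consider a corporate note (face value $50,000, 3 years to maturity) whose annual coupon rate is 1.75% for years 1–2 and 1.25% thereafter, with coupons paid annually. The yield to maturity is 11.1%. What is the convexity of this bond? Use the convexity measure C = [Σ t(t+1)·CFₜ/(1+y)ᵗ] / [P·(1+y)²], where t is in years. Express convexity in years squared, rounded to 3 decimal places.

With y = 0.111:
  t   CF        PV=CF/(1+0.111)^t    t·PV        t(t+1)·PV
  1       875.00       787.5788       787.5788       1,575.1575
  2       875.00       708.8918     1,417.7835       4,253.3506
  3    50,625.00    36,916.6989   110,750.0967     443,000.3868
  Σ                 38,413.1694   112,955.4590     448,828.8950
P = 38,413.1694.
Convexity = Σ t(t+1)·PV / [P·(1+y)²] = 448,828.8950 / (38,413.1694 × 1.234321) = 9.46613.

9.466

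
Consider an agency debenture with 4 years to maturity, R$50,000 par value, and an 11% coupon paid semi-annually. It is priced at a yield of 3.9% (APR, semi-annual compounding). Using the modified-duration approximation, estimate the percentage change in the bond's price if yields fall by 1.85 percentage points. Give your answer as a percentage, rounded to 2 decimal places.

+6.21%

Periodic yield y = 0.0195. Modified duration first:
  t   CF        PV=CF/(1+0.0195)^t    t·PV
  1     2,750.00     2,697.4007     2,697.4007
  2     2,750.00     2,645.8074     5,291.6149
  3     2,750.00     2,595.2010     7,785.6031
  4     2,750.00     2,545.5626    10,182.2502
  5     2,750.00     2,496.8735    12,484.3676
  6     2,750.00     2,449.1158    14,694.6946
  7     2,750.00     2,402.2715    16,815.9003
  8    52,750.00    45,198.5625   361,588.5003
  Σ                 63,030.7950   431,540.3316
P = 63,030.7950; D_Mac = 6.84650 half-year periods = 3.42325 yrs; D_mod = 3.42325/(1+0.0195) = 3.35777 yrs.
ΔP/P ≈ -D_mod · Δy = -3.35777 × (-0.0185) = +0.062119 = +6.2119%.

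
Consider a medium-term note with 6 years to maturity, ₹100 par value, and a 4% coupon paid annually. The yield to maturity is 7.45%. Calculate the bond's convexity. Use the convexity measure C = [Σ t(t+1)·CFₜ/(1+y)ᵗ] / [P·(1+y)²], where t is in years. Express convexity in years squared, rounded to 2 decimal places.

31.52

With y = 0.0745:
  t   CF        PV=CF/(1+0.0745)^t    t·PV        t(t+1)·PV
  1         4.00         3.7227         3.7227           7.4453
  2         4.00         3.4646         6.9291          20.7873
  3         4.00         3.2243         9.6730          38.6921
  4         4.00         3.0008        12.0031          60.0156
  5         4.00         2.7927        13.9636          83.7817
  6       104.00        67.5764       405.4582       2,838.2073
  Σ                     83.7814       451.7497       3,048.9293
P = 83.7814.
Convexity = Σ t(t+1)·PV / [P·(1+y)²] = 3,048.9293 / (83.7814 × 1.154550) = 31.52004.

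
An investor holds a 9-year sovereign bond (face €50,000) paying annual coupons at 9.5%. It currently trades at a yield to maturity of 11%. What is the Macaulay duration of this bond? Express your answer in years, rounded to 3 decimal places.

Periodic yield y = 0.11. Discount each cash flow and weight by its year:
  t   CF        PV=CF/(1+0.11)^t    t·PV
  1     4,750.00     4,279.2793     4,279.2793
  2     4,750.00     3,855.2066     7,710.4131
  3     4,750.00     3,473.1591    10,419.4772
  4     4,750.00     3,128.9721    12,515.8885
  5     4,750.00     2,818.8938    14,094.4690
  6     4,750.00     2,539.5440    15,237.2638
  7     4,750.00     2,287.8775    16,015.1422
  8     4,750.00     2,061.1509    16,489.2069
  9    54,750.00    21,403.1312   192,628.1811
  Σ                 45,847.2144   289,389.3211
Price P = Σ PV = 45,847.2144.
Macaulay duration = Σ(t·PV) / P = 289,389.3211 / 45,847.2144 = 6.31204 years.

6.312 years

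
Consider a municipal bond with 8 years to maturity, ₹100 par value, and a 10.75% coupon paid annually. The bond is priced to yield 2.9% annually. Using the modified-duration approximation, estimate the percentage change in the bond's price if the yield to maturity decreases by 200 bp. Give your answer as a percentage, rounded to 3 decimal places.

Periodic yield y = 0.029. Modified duration first:
  t   CF        PV=CF/(1+0.029)^t    t·PV
  1        10.75        10.4470        10.4470
  2        10.75        10.1526        20.3052
  3        10.75         9.8665        29.5994
  4        10.75         9.5884        38.3537
  5        10.75         9.3182        46.5910
  6        10.75         9.0556        54.3335
  7        10.75         8.8004        61.6026
  8       110.75        88.1091       704.8728
  Σ                    155.3378       966.1051
P = 155.3378; D_Mac = 6.21938 yrs; D_mod = 6.21938/(1+0.029) = 6.04410 yrs.
ΔP/P ≈ -D_mod · Δy = -6.04410 × (-0.02) = +0.120882 = +12.0882%.

+12.088%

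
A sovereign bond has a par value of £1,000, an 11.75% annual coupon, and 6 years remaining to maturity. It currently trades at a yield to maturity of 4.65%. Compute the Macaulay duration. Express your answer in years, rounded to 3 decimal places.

Periodic yield y = 0.0465. Discount each cash flow and weight by its year:
  t   CF        PV=CF/(1+0.0465)^t    t·PV
  1       117.50       112.2790       112.2790
  2       117.50       107.2900       214.5801
  3       117.50       102.5227       307.5682
  4       117.50        97.9673       391.8690
  5       117.50        93.6142       468.0710
  6     1,117.50       850.7699     5,104.6196
  Σ                  1,364.4432     6,598.9869
Price P = Σ PV = 1,364.4432.
Macaulay duration = Σ(t·PV) / P = 6,598.9869 / 1,364.4432 = 4.83640 years.

4.836 years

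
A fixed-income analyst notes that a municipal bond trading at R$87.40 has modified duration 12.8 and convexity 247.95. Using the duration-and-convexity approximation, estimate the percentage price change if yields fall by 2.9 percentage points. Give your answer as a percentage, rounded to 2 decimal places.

Duration effect: -D_mod·Δy = -12.8 × (-0.029) = +0.371200
Convexity effect: ½·C·(Δy)² = 0.5 × 247.95 × (-0.029)² = +0.104262975
ΔP/P ≈ +0.371200 + 0.104262975 = +0.475462975
= +47.5462975%.

+47.55%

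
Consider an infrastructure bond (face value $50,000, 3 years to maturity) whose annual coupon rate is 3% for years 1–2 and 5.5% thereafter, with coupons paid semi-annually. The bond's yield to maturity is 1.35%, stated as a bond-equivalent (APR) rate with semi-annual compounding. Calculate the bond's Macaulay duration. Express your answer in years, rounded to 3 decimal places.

Periodic yield y = 0.00675. Discount each cash flow and weight by its period:
  t   CF        PV=CF/(1+0.00675)^t    t·PV
  1       750.00       744.9714       744.9714
  2       750.00       739.9766     1,479.9532
  3       750.00       735.0152     2,205.0457
  4       750.00       730.0872     2,920.3486
  5     1,375.00     1,329.5189     6,647.5944
  6    51,375.00    49,342.5972   296,055.5831
  Σ                 53,622.1665   310,053.4965
Price P = Σ PV = 53,622.1665.
Macaulay duration = Σ(t·PV) / P = 310,053.4965 / 53,622.1665 = 5.78219 half-year periods.
In years: 5.78219 / 2 = 2.89109 years.

2.891 years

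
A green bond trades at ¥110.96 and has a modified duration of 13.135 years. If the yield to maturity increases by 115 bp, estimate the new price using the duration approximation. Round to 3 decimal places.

Duration approximation: ΔP/P ≈ -D_mod · Δy = -13.135 × (+0.0115) = -0.1510525.
New price ≈ 110.96 × (1 - 0.1510525) = 94.1992146.

¥94.199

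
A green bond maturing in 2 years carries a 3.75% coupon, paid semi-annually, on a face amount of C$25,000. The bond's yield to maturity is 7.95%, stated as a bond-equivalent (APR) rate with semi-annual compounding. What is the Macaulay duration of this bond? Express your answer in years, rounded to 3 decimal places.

Periodic yield y = 0.03975. Discount each cash flow and weight by its period:
  t   CF        PV=CF/(1+0.03975)^t    t·PV
  1       468.75       450.8295       450.8295
  2       468.75       433.5942       867.1883
  3       468.75       417.0177     1,251.0531
  4    25,468.75    21,791.7403    87,166.9611
  Σ                 23,093.1817    89,736.0321
Price P = Σ PV = 23,093.1817.
Macaulay duration = Σ(t·PV) / P = 89,736.0321 / 23,093.1817 = 3.88582 half-year periods.
In years: 3.88582 / 2 = 1.94291 years.

1.943 years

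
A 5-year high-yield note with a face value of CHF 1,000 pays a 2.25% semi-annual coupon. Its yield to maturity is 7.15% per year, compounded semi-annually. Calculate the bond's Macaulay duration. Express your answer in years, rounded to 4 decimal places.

Periodic yield y = 0.03575. Discount each cash flow and weight by its period:
  t   CF        PV=CF/(1+0.03575)^t    t·PV
  1        11.25        10.8617        10.8617
  2        11.25        10.4868        20.9736
  3        11.25        10.1248        30.3745
  4        11.25         9.7754        39.1014
  5        11.25         9.4380        47.1898
  6        11.25         9.1122        54.6732
  7        11.25         8.7977        61.5837
  8        11.25         8.4940        67.9521
  9        11.25         8.2008        73.8075
  10    1,011.25       711.7199     7,117.1991
  Σ                    797.0113     7,523.7166
Price P = Σ PV = 797.0113.
Macaulay duration = Σ(t·PV) / P = 7,523.7166 / 797.0113 = 9.43991 half-year periods.
In years: 9.43991 / 2 = 4.71996 years.

4.7200 years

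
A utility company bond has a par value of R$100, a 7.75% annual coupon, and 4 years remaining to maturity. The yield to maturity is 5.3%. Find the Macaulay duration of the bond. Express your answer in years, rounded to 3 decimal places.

Periodic yield y = 0.053. Discount each cash flow and weight by its year:
  t   CF        PV=CF/(1+0.053)^t    t·PV
  1         7.75         7.3599         7.3599
  2         7.75         6.9895        13.9790
  3         7.75         6.6377        19.9131
  4       107.75        87.6403       350.5612
  Σ                    108.6274       391.8131
Price P = Σ PV = 108.6274.
Macaulay duration = Σ(t·PV) / P = 391.8131 / 108.6274 = 3.60695 years.

3.607 years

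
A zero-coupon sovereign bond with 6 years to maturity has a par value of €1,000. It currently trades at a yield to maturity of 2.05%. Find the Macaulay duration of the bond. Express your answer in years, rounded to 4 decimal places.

A zero-coupon bond has a single cash flow at maturity, so its Macaulay duration equals its maturity: 6 years.

6.0000 years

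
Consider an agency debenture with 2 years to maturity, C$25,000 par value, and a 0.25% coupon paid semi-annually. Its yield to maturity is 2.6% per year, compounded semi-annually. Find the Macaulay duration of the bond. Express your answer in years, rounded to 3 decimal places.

1.996 years

Periodic yield y = 0.013. Discount each cash flow and weight by its period:
  t   CF        PV=CF/(1+0.013)^t    t·PV
  1        31.25        30.8490        30.8490
  2        31.25        30.4531        60.9061
  3        31.25        30.0623        90.1868
  4    25,031.25    23,770.8525    95,083.4098
  Σ                 23,862.2168    95,265.3517
Price P = Σ PV = 23,862.2168.
Macaulay duration = Σ(t·PV) / P = 95,265.3517 / 23,862.2168 = 3.99231 half-year periods.
In years: 3.99231 / 2 = 1.99615 years.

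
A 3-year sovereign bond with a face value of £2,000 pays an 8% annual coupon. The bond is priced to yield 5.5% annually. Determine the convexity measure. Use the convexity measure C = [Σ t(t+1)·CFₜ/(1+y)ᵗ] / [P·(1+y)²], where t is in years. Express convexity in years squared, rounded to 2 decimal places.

9.78

With y = 0.055:
  t   CF        PV=CF/(1+0.055)^t    t·PV        t(t+1)·PV
  1       160.00       151.6588       151.6588         303.3175
  2       160.00       143.7524       287.5048         862.5143
  3     2,160.00     1,839.4855     5,518.4565      22,073.8262
  Σ                  2,134.8967     5,957.6201      23,239.6580
P = 2,134.8967.
Convexity = Σ t(t+1)·PV / [P·(1+y)²] = 23,239.6580 / (2,134.8967 × 1.113025) = 9.78020.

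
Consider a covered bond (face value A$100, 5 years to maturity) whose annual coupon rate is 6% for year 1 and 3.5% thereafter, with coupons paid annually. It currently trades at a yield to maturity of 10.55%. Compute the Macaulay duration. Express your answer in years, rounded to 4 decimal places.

4.5017 years

Periodic yield y = 0.1055. Discount each cash flow and weight by its year:
  t   CF        PV=CF/(1+0.1055)^t    t·PV
  1         6.00         5.4274         5.4274
  2         3.50         2.8639         5.7277
  3         3.50         2.5905         7.7716
  4         3.50         2.3433         9.3733
  5       103.50        62.6825       313.4127
  Σ                     75.9077       341.7128
Price P = Σ PV = 75.9077.
Macaulay duration = Σ(t·PV) / P = 341.7128 / 75.9077 = 4.50169 years.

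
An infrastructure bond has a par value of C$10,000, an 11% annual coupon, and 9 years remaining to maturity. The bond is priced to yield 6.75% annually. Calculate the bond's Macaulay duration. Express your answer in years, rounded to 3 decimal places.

Periodic yield y = 0.0675. Discount each cash flow and weight by its year:
  t   CF        PV=CF/(1+0.0675)^t    t·PV
  1     1,100.00     1,030.4450     1,030.4450
  2     1,100.00       965.2880     1,930.5760
  3     1,100.00       904.2511     2,712.7532
  4     1,100.00       847.0736     3,388.2944
  5     1,100.00       793.5116     3,967.5579
  6     1,100.00       743.3364     4,460.0182
  7     1,100.00       696.3338     4,874.3369
  8     1,100.00       652.3034     5,218.4269
  9    11,100.00     6,166.1208    55,495.0868
  Σ                 12,798.6636    83,077.4953
Price P = Σ PV = 12,798.6636.
Macaulay duration = Σ(t·PV) / P = 83,077.4953 / 12,798.6636 = 6.49111 years.

6.491 years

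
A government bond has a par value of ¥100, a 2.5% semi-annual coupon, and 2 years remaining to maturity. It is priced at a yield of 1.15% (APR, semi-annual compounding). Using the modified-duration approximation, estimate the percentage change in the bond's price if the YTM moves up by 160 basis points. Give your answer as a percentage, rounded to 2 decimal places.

-3.12%

Periodic yield y = 0.00575. Modified duration first:
  t   CF        PV=CF/(1+0.00575)^t    t·PV
  1         1.25         1.2429         1.2429
  2         1.25         1.2357         2.4715
  3         1.25         1.2287         3.6860
  4       101.25        98.9543       395.8174
  Σ                    102.6616       403.2178
P = 102.6616; D_Mac = 3.92764 half-year periods = 1.96382 yrs; D_mod = 1.96382/(1+0.00575) = 1.95259 yrs.
ΔP/P ≈ -D_mod · Δy = -1.95259 × (+0.016) = -0.031241 = -3.1241%.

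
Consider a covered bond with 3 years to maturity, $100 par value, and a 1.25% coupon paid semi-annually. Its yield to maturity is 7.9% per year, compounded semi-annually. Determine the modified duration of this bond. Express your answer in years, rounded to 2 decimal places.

Periodic yield y = 0.0395. First find Macaulay duration:
  t   CF        PV=CF/(1+0.0395)^t    t·PV
  1        0.625         0.6013         0.6013
  2        0.625         0.5784         1.1568
  3        0.625         0.5564         1.6693
  4        0.625         0.5353         2.1411
  5        0.625         0.5149         2.5747
  6      100.625        79.7552       478.5311
  Σ                     82.5415       486.6743
P = 82.5415; Macaulay duration = 486.6743 / 82.5415 = 5.89612 half-year periods = 2.94806 years.
Modified duration = D_Mac / (1 + y) = 2.94806 / 1.0395 = 2.83604 years.

2.84 years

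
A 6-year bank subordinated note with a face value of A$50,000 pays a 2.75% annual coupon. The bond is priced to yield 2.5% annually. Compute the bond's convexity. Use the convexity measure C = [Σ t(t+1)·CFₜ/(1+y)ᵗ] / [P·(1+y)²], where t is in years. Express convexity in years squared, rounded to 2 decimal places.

With y = 0.025:
  t   CF        PV=CF/(1+0.025)^t    t·PV        t(t+1)·PV
  1     1,375.00     1,341.4634     1,341.4634       2,682.9268
  2     1,375.00     1,308.7448     2,617.4896       7,852.4688
  3     1,375.00     1,276.8242     3,830.4726      15,321.8903
  4     1,375.00     1,245.6821     4,982.7285      24,913.6427
  5     1,375.00     1,215.2996     6,076.4982      36,458.9894
  6    51,375.00    44,300.5015   265,803.0089   1,860,621.0625
  Σ                 50,688.5157   284,651.6613   1,947,850.9805
P = 50,688.5157.
Convexity = Σ t(t+1)·PV / [P·(1+y)²] = 1,947,850.9805 / (50,688.5157 × 1.050625) = 36.57619.

36.58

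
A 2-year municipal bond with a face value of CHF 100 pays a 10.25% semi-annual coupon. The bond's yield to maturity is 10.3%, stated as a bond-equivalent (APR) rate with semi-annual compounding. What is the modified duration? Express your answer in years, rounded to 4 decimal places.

1.7674 years

Periodic yield y = 0.0515. First find Macaulay duration:
  t   CF        PV=CF/(1+0.0515)^t    t·PV
  1        5.125         4.8740         4.8740
  2        5.125         4.6353         9.2705
  3        5.125         4.4082        13.2247
  4      105.125        85.9941       343.9766
  Σ                     99.9117       371.3459
P = 99.9117; Macaulay duration = 371.3459 / 99.9117 = 3.71674 half-year periods = 1.85837 years.
Modified duration = D_Mac / (1 + y) = 1.85837 / 1.0515 = 1.76735 years.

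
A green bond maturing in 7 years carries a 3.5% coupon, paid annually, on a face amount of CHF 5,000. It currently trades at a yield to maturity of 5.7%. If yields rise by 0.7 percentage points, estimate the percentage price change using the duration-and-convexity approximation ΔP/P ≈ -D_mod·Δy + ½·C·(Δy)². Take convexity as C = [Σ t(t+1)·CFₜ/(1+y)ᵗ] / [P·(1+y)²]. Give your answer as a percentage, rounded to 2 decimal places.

With y = 0.057:
  t   CF        PV=CF/(1+0.057)^t    t·PV        t(t+1)·PV
  1       175.00       165.5629       165.5629         331.1258
  2       175.00       156.6347       313.2695         939.8084
  3       175.00       148.1880       444.5641       1,778.2562
  4       175.00       140.1968       560.7872       2,803.9360
  5       175.00       132.6365       663.1826       3,979.0955
  6       175.00       125.4839       752.9036       5,270.3252
  7     5,175.00     3,510.6331    24,574.4317     196,595.4535
  Σ                  4,379.3360    27,474.7015     211,698.0007
P = 4,379.3360; D_Mac = 6.27371 yrs; D_mod = 5.93540 yrs; C = 43.26717.
Duration effect: -5.93540 × (+0.007) = -0.041548
Convexity effect: 0.5 × 43.26717 × (0.007)² = +0.0010600
ΔP/P ≈ -0.041548 + 0.0010600 = -0.040488 = -4.0488%.

-4.05%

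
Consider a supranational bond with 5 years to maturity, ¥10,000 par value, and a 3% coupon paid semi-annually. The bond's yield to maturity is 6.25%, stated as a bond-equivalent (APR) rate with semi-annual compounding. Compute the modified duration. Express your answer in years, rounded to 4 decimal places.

Periodic yield y = 0.03125. First find Macaulay duration:
  t   CF        PV=CF/(1+0.03125)^t    t·PV
  1       150.00       145.4545       145.4545
  2       150.00       141.0468       282.0937
  3       150.00       136.7727       410.3181
  4       150.00       132.6281       530.5122
  5       150.00       128.6090       643.0451
  6       150.00       124.7118       748.2707
  7       150.00       120.9326       846.5285
  8       150.00       117.2680       938.1441
  9       150.00       113.7144     1,023.4299
  10   10,150.00     7,461.5049    74,615.0487
  Σ                  8,622.6429    80,182.8455
P = 8,622.6429; Macaulay duration = 80,182.8455 / 8,622.6429 = 9.29910 half-year periods = 4.64955 years.
Modified duration = D_Mac / (1 + y) = 4.64955 / 1.03125 = 4.50866 years.

4.5087 years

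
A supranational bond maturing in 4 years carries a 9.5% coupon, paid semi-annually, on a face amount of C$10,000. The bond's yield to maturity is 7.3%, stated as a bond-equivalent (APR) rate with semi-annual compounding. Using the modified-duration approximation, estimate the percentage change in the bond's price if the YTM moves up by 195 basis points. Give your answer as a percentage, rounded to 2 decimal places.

-6.48%

Periodic yield y = 0.0365. Modified duration first:
  t   CF        PV=CF/(1+0.0365)^t    t·PV
  1       475.00       458.2730       458.2730
  2       475.00       442.1351       884.2702
  3       475.00       426.5655     1,279.6964
  4       475.00       411.5441     1,646.1764
  5       475.00       397.0517     1,985.2586
  6       475.00       383.0697     2,298.4180
  7       475.00       369.5800     2,587.0600
  8    10,475.00     7,863.2047    62,905.6374
  Σ                 10,751.4238    74,044.7901
P = 10,751.4238; D_Mac = 6.88698 half-year periods = 3.44349 yrs; D_mod = 3.44349/(1+0.0365) = 3.32223 yrs.
ΔP/P ≈ -D_mod · Δy = -3.32223 × (+0.0195) = -0.064783 = -6.4783%.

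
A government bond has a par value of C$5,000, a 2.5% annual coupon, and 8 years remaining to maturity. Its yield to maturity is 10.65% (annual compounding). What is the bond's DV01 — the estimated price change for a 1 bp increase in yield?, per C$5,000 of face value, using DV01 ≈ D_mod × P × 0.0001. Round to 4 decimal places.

C$1.8428

Periodic yield y = 0.1065.
  t   CF        PV=CF/(1+0.1065)^t    t·PV
  1       125.00       112.9688       112.9688
  2       125.00       102.0956       204.1913
  3       125.00        92.2690       276.8070
  4       125.00        83.3882       333.5526
  5       125.00        75.3621       376.8104
  6       125.00        68.1085       408.6512
  7       125.00        61.5531       430.8719
  8     5,125.00     2,280.7754    18,246.2033
  Σ                  2,876.5208    20,390.0565
P = 2,876.5208; D_Mac = 7.08844 yrs; D_mod = 6.40619 yrs.
DV01 ≈ 6.40619 × 2,876.5208 × 0.0001 = 1.842753.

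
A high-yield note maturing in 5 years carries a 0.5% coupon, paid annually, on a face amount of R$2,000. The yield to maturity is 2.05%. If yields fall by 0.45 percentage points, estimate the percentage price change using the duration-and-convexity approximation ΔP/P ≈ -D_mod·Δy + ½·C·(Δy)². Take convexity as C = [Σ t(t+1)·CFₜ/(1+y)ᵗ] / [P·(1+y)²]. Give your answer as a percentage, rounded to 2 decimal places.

With y = 0.0205:
  t   CF        PV=CF/(1+0.0205)^t    t·PV        t(t+1)·PV
  1        10.00         9.7991         9.7991          19.5982
  2        10.00         9.6023        19.2045          57.6136
  3        10.00         9.4094        28.2281         112.9126
  4        10.00         9.2204        36.8814         184.4072
  5     2,010.00     1,816.0634     9,080.3171      54,481.9028
  Σ                  1,854.0946     9,174.4304      54,856.4344
P = 1,854.0946; D_Mac = 4.94820 yrs; D_mod = 4.84880 yrs; C = 28.40990.
Duration effect: -4.84880 × (-0.0045) = +0.021820
Convexity effect: 0.5 × 28.40990 × (-0.0045)² = +0.0002877
ΔP/P ≈ +0.021820 + 0.0002877 = +0.022107 = +2.2107%.

+2.21%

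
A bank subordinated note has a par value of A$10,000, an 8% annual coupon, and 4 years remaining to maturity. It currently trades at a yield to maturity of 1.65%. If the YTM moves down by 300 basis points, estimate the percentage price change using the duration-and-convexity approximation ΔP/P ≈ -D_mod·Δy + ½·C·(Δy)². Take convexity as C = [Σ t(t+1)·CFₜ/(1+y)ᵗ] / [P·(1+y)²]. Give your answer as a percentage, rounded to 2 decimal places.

With y = 0.0165:
  t   CF        PV=CF/(1+0.0165)^t    t·PV        t(t+1)·PV
  1       800.00       787.0143       787.0143       1,574.0285
  2       800.00       774.2393     1,548.4786       4,645.4359
  3       800.00       761.6717     2,285.0152       9,140.0608
  4    10,800.00    10,115.6600    40,462.6400     202,313.1999
  Σ                 12,438.5853    45,083.1481     217,672.7251
P = 12,438.5853; D_Mac = 3.62446 yrs; D_mod = 3.56563 yrs; C = 16.93629.
Duration effect: -3.56563 × (-0.03) = +0.106969
Convexity effect: 0.5 × 16.93629 × (-0.03)² = +0.0076213
ΔP/P ≈ +0.106969 + 0.0076213 = +0.114590 = +11.4590%.

+11.46%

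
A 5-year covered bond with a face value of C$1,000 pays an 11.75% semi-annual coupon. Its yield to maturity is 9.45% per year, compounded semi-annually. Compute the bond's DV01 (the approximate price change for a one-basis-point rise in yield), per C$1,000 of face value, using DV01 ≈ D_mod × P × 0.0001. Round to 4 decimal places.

Periodic yield y = 0.04725.
  t   CF        PV=CF/(1+0.04725)^t    t·PV
  1        58.75        56.0993        56.0993
  2        58.75        53.5682       107.1364
  3        58.75        51.1513       153.4539
  4        58.75        48.8435       195.3738
  5        58.75        46.6397       233.1986
  6        58.75        44.5354       267.2126
  7        58.75        42.5261       297.6825
  8        58.75        40.6074       324.8590
  9        58.75        38.7752       348.9772
  10    1,058.75       667.2518     6,672.5177
  Σ                  1,089.9979     8,656.5111
P = 1,089.9979; D_Mac = 7.94177 half-year periods = 3.97088 yrs; D_mod = 3.79173 yrs.
DV01 ≈ 3.79173 × 1,089.9979 × 0.0001 = 0.413297.

C$0.4133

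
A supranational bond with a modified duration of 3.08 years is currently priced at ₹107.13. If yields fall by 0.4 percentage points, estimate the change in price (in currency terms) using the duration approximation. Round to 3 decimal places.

+₹1.320

Duration approximation: ΔP/P ≈ -D_mod · Δy = -3.08 × (-0.004) = +0.012320.
ΔP ≈ 107.13 × (+0.012320) = +1.3198416.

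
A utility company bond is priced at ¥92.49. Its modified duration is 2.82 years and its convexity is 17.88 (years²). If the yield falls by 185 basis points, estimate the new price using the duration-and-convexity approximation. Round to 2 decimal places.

¥97.60

Duration effect: -D_mod·Δy = -2.82 × (-0.0185) = +0.052170
Convexity effect: ½·C·(Δy)² = 0.5 × 17.88 × (-0.0185)² = +0.003059715
ΔP/P ≈ +0.052170 + 0.003059715 = +0.055229715
New price ≈ 92.49 × (1 + 0.055229715) = 97.59819634035.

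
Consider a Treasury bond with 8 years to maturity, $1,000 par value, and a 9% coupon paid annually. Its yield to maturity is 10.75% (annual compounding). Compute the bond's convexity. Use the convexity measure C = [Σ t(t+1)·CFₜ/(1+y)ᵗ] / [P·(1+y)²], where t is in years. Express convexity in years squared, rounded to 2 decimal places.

With y = 0.1075:
  t   CF        PV=CF/(1+0.1075)^t    t·PV        t(t+1)·PV
  1        90.00        81.2641        81.2641         162.5282
  2        90.00        73.3762       146.7523         440.2570
  3        90.00        66.2539       198.7616         795.0465
  4        90.00        59.8229       239.2917       1,196.4583
  5        90.00        54.0162       270.0809       1,620.4853
  6        90.00        48.7731       292.6384       2,048.4690
  7        90.00        44.0389       308.2722       2,466.1778
  8     1,090.00       481.5891     3,852.7125      34,674.4128
  Σ                    909.1343     5,389.7738      43,403.8350
P = 909.1343.
Convexity = Σ t(t+1)·PV / [P·(1+y)²] = 43,403.8350 / (909.1343 × 1.226556) = 38.92356.

38.92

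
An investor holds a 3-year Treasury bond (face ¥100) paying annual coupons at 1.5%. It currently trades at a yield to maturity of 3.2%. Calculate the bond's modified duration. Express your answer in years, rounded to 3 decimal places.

2.863 years

Periodic yield y = 0.032. First find Macaulay duration:
  t   CF        PV=CF/(1+0.032)^t    t·PV
  1         1.50         1.4535         1.4535
  2         1.50         1.4084         2.8168
  3       101.50        92.3479       277.0437
  Σ                     95.2098       281.3140
P = 95.2098; Macaulay duration = 281.3140 / 95.2098 = 2.95467 years.
Modified duration = D_Mac / (1 + y) = 2.95467 / 1.032 = 2.86306 years.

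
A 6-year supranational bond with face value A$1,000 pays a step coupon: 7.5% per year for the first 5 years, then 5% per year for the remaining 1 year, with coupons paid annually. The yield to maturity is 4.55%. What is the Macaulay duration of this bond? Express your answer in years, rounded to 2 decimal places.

5.10 years

Periodic yield y = 0.0455. Discount each cash flow and weight by its year:
  t   CF        PV=CF/(1+0.0455)^t    t·PV
  1        75.00        71.7360        71.7360
  2        75.00        68.6141       137.2281
  3        75.00        65.6280       196.8840
  4        75.00        62.7719       251.0875
  5        75.00        60.0401       300.2003
  6     1,050.00       803.9797     4,823.8781
  Σ                  1,132.7697     5,781.0140
Price P = Σ PV = 1,132.7697.
Macaulay duration = Σ(t·PV) / P = 5,781.0140 / 1,132.7697 = 5.10343 years.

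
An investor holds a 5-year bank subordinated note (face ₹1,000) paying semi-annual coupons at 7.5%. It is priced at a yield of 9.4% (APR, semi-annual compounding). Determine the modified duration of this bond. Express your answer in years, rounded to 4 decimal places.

4.0361 years

Periodic yield y = 0.047. First find Macaulay duration:
  t   CF        PV=CF/(1+0.047)^t    t·PV
  1        37.50        35.8166        35.8166
  2        37.50        34.2088        68.4176
  3        37.50        32.6732        98.0195
  4        37.50        31.2065       124.8259
  5        37.50        29.8056       149.0280
  6        37.50        28.4676       170.8057
  7        37.50        27.1897       190.3279
  8        37.50        25.9692       207.7532
  9        37.50        24.8034       223.2306
  10    1,037.50       655.4224     6,554.2241
  Σ                    925.5629     7,822.4492
P = 925.5629; Macaulay duration = 7,822.4492 / 925.5629 = 8.45156 half-year periods = 4.22578 years.
Modified duration = D_Mac / (1 + y) = 4.22578 / 1.047 = 4.03608 years.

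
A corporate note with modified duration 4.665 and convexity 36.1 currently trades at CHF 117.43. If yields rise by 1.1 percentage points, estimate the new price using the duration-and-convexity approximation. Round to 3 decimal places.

CHF 111.661

Duration effect: -D_mod·Δy = -4.665 × (+0.011) = -0.051315
Convexity effect: ½·C·(Δy)² = 0.5 × 36.1 × (0.011)² = +0.00218405
ΔP/P ≈ -0.051315 + 0.00218405 = -0.04913095
New price ≈ 117.43 × (1 - 0.04913095) = 111.6605525415.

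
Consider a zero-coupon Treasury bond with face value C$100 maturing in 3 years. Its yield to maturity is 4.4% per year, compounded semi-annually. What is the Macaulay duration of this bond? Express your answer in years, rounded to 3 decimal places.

A zero-coupon bond has a single cash flow at maturity, so its Macaulay duration equals its maturity: 3 years.
(Equivalently: 6 semi-annual periods ÷ 2 = 3 years.)

3.000 years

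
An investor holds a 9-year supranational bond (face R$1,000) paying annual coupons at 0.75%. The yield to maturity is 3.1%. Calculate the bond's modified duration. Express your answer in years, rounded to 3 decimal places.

Periodic yield y = 0.031. First find Macaulay duration:
  t   CF        PV=CF/(1+0.031)^t    t·PV
  1         7.50         7.2745         7.2745
  2         7.50         7.0558        14.1115
  3         7.50         6.8436        20.5308
  4         7.50         6.6378        26.5513
  5         7.50         6.4383        32.1913
  6         7.50         6.2447        37.4680
  7         7.50         6.0569        42.3983
  8         7.50         5.8748        46.9983
  9     1,007.50       765.4504     6,889.0538
  Σ                    817.8767     7,116.5779
P = 817.8767; Macaulay duration = 7,116.5779 / 817.8767 = 8.70128 years.
Modified duration = D_Mac / (1 + y) = 8.70128 / 1.031 = 8.43965 years.

8.440 years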